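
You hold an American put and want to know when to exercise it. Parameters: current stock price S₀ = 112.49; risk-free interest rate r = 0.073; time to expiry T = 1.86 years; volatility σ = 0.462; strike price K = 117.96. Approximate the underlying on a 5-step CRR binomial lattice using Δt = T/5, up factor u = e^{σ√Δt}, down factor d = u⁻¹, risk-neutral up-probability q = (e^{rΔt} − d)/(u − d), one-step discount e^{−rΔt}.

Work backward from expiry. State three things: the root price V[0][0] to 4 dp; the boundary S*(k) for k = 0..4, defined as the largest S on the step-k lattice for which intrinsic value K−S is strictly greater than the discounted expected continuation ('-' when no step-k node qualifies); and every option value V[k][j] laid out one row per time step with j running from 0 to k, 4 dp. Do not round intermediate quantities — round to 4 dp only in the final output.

price = 25.1738
boundary = - - 64.0267 48.3042 64.0267
tree:
25.1738
37.5566 13.1123
53.9333 21.8503 4.3332
69.6558 35.2083 8.5334 0.0000
81.5175 53.9333 16.8047 0.0000 0.0000
90.4664 69.6558 33.0933 0.0000 0.0000 0.0000

Δt=0.37200  u=1.32549  d=0.75444  q=0.47822  discount=0.97321
step 5 (expiry): payoffs max(K−S,0) = 90.4664 69.6558 33.0933 0.0000 0.0000 0.0000
step 4: (k=4,j=0): S=36.4425, (K−S)⁺=81.5175, hold=78.3573 ⇒ V=81.5175 exercise | (k=4,j=1): S=64.0267, (K−S)⁺=53.9333, hold=50.7731 ⇒ V=53.9333 exercise | (k=4,j=2): S=112.4900, (K−S)⁺=5.4700, hold=16.8047 ⇒ V=16.8047 continue | (k=4,j=3): S=197.6363, (K−S)⁺=0.0000, hold=0.0000 ⇒ V=0.0000 continue | (k=4,j=4): S=347.2319, (K−S)⁺=0.0000, hold=0.0000 ⇒ V=0.0000 continue  boundary S*=64.0267
step 3: (k=3,j=0): S=48.3042, (K−S)⁺=69.6558, hold=66.4956 ⇒ V=69.6558 exercise | (k=3,j=1): S=84.8667, (K−S)⁺=33.0933, hold=35.2083 ⇒ V=35.2083 continue | (k=3,j=2): S=149.1044, (K−S)⁺=0.0000, hold=8.5334 ⇒ V=8.5334 continue | (k=3,j=3): S=261.9649, (K−S)⁺=0.0000, hold=0.0000 ⇒ V=0.0000 continue  boundary S*=48.3042
step 2: (k=2,j=0): S=64.0267, (K−S)⁺=53.9333, hold=51.7575 ⇒ V=53.9333 exercise | (k=2,j=1): S=112.4900, (K−S)⁺=5.4700, hold=21.8503 ⇒ V=21.8503 continue | (k=2,j=2): S=197.6363, (K−S)⁺=0.0000, hold=4.3332 ⇒ V=4.3332 continue  boundary S*=64.0267
step 1: (k=1,j=0): S=84.8667, (K−S)⁺=33.0933, hold=37.5566 ⇒ V=37.5566 continue | (k=1,j=1): S=149.1044, (K−S)⁺=0.0000, hold=13.1123 ⇒ V=13.1123 continue  boundary S*=-
step 0: (k=0,j=0): S=112.4900, (K−S)⁺=5.4700, hold=25.1738 ⇒ V=25.1738 continue  boundary S*=-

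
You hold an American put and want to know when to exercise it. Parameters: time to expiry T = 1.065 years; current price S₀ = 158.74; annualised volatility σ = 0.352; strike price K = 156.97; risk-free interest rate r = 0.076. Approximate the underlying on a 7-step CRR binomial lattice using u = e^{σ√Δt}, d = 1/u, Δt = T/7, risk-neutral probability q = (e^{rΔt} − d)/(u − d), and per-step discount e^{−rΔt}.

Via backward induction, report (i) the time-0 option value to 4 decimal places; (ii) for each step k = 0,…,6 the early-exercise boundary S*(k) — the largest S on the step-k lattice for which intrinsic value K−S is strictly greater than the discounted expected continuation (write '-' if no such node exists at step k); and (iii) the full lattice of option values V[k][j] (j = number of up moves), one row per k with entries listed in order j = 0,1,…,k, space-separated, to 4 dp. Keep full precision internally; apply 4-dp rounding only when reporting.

price = 17.4514
boundary = - - - 105.1481 91.6586 105.1481 120.6229
tree:
17.4514
25.9585 9.6102
37.3683 15.5001 4.1246
51.8219 24.2225 7.4056 1.0408
65.3114 36.3629 13.0167 2.1397 0.0000
77.0704 51.8219 22.2203 4.3992 0.0000 0.0000
87.3208 65.3114 36.3471 9.0444 0.0000 0.0000 0.0000
96.2561 77.0704 51.8219 18.5949 0.0000 0.0000 0.0000 0.0000

Δt=0.15214  u=1.14717  d=0.87171  q=0.50795  discount=0.98850
step 7 (expiry): payoffs max(K−S,0) = 96.2561 77.0704 51.8219 18.5949 0.0000 0.0000 0.0000 0.0000
step 6: (k=6,j=0): S=69.6492, (K−S)⁺=87.3208, hold=85.5162 ⇒ V=87.3208 exercise | (k=6,j=1): S=91.6586, (K−S)⁺=65.3114, hold=63.5069 ⇒ V=65.3114 exercise | (k=6,j=2): S=120.6229, (K−S)⁺=36.3471, hold=34.5426 ⇒ V=36.3471 exercise | (k=6,j=3): S=158.7400, (K−S)⁺=0.0000, hold=9.0444 ⇒ V=9.0444 continue | (k=6,j=4): S=208.9022, (K−S)⁺=0.0000, hold=0.0000 ⇒ V=0.0000 continue | (k=6,j=5): S=274.9158, (K−S)⁺=0.0000, hold=0.0000 ⇒ V=0.0000 continue | (k=6,j=6): S=361.7899, (K−S)⁺=0.0000, hold=0.0000 ⇒ V=0.0000 continue  boundary S*=120.6229
step 5: (k=5,j=0): S=79.8996, (K−S)⁺=77.0704, hold=75.2658 ⇒ V=77.0704 exercise | (k=5,j=1): S=105.1481, (K−S)⁺=51.8219, hold=50.0174 ⇒ V=51.8219 exercise | (k=5,j=2): S=138.3751, (K−S)⁺=18.5949, hold=22.2203 ⇒ V=22.2203 continue | (k=5,j=3): S=182.1020, (K−S)⁺=0.0000, hold=4.3992 ⇒ V=4.3992 continue | (k=5,j=4): S=239.6467, (K−S)⁺=0.0000, hold=0.0000 ⇒ V=0.0000 continue | (k=5,j=5): S=315.3756, (K−S)⁺=0.0000, hold=0.0000 ⇒ V=0.0000 continue  boundary S*=105.1481
step 4: (k=4,j=0): S=91.6586, (K−S)⁺=65.3114, hold=63.5069 ⇒ V=65.3114 exercise | (k=4,j=1): S=120.6229, (K−S)⁺=36.3471, hold=36.3629 ⇒ V=36.3629 continue | (k=4,j=2): S=158.7400, (K−S)⁺=0.0000, hold=13.0167 ⇒ V=13.0167 continue | (k=4,j=3): S=208.9022, (K−S)⁺=0.0000, hold=2.1397 ⇒ V=2.1397 continue | (k=4,j=4): S=274.9158, (K−S)⁺=0.0000, hold=0.0000 ⇒ V=0.0000 continue  boundary S*=91.6586
step 3: (k=3,j=0): S=105.1481, (K−S)⁺=51.8219, hold=50.0253 ⇒ V=51.8219 exercise | (k=3,j=1): S=138.3751, (K−S)⁺=18.5949, hold=24.2225 ⇒ V=24.2225 continue | (k=3,j=2): S=182.1020, (K−S)⁺=0.0000, hold=7.4056 ⇒ V=7.4056 continue | (k=3,j=3): S=239.6467, (K−S)⁺=0.0000, hold=1.0408 ⇒ V=1.0408 continue  boundary S*=105.1481
step 2: (k=2,j=0): S=120.6229, (K−S)⁺=36.3471, hold=37.3683 ⇒ V=37.3683 continue | (k=2,j=1): S=158.7400, (K−S)⁺=0.0000, hold=15.5001 ⇒ V=15.5001 continue | (k=2,j=2): S=208.9022, (K−S)⁺=0.0000, hold=4.1246 ⇒ V=4.1246 continue  boundary S*=-
step 1: (k=1,j=0): S=138.3751, (K−S)⁺=18.5949, hold=25.9585 ⇒ V=25.9585 continue | (k=1,j=1): S=182.1020, (K−S)⁺=0.0000, hold=9.6102 ⇒ V=9.6102 continue  boundary S*=-
step 0: (k=0,j=0): S=158.7400, (K−S)⁺=0.0000, hold=17.4514 ⇒ V=17.4514 continue  boundary S*=-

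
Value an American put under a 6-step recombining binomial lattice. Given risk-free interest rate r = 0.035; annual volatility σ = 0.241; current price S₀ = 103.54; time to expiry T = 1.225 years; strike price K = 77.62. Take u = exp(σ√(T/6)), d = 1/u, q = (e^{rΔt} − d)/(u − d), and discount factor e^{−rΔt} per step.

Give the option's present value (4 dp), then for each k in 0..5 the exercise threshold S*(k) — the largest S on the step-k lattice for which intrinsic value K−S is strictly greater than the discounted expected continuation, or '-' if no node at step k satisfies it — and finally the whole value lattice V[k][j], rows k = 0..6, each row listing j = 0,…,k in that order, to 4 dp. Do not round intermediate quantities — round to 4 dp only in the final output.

price = 1.2608
boundary = - - - - - 60.0682
tree:
1.2608
2.2587 0.3031
3.9703 0.6175 0.0000
6.8022 1.2582 0.0000 0.0000
11.2369 2.5634 0.0000 0.0000 0.0000
17.5518 5.2228 0.0000 0.0000 0.0000 0.0000
23.7494 10.6412 0.0000 0.0000 0.0000 0.0000 0.0000

params: Δt=0.20417 u=1.11505 d=0.89682 q=0.50567 e^(-rΔt)=0.99288
t_6 payoffs: 23.7494 10.6412 0.0000 0.0000 0.0000 0.0000 0.0000
t_5: node(5,0) S=60.0682 payoff=17.5518 vs cont=16.9991 → 17.5518 [stop]  node(5,1) S=74.6844 payoff=2.9356 vs cont=5.2228 → 5.2228 [wait]  node(5,2) S=92.8572 payoff=0.0000 vs cont=0.0000 → 0.0000 [wait]  node(5,3) S=115.4518 payoff=0.0000 vs cont=0.0000 → 0.0000 [wait]  node(5,4) S=143.5444 payoff=0.0000 vs cont=0.0000 → 0.0000 [wait]  node(5,5) S=178.4726 payoff=0.0000 vs cont=0.0000 → 0.0000 [wait]  ⇒ S*(5)=60.0682
t_4: node(4,0) S=66.9788 payoff=10.6412 vs cont=11.2369 → 11.2369 [wait]  node(4,1) S=83.2766 payoff=0.0000 vs cont=2.5634 → 2.5634 [wait]  node(4,2) S=103.5400 payoff=0.0000 vs cont=0.0000 → 0.0000 [wait]  node(4,3) S=128.7341 payoff=0.0000 vs cont=0.0000 → 0.0000 [wait]  node(4,4) S=160.0585 payoff=0.0000 vs cont=0.0000 → 0.0000 [wait]  ⇒ S*(4)=-
t_3: node(3,0) S=74.6844 payoff=2.9356 vs cont=6.8022 → 6.8022 [wait]  node(3,1) S=92.8572 payoff=0.0000 vs cont=1.2582 → 1.2582 [wait]  node(3,2) S=115.4518 payoff=0.0000 vs cont=0.0000 → 0.0000 [wait]  node(3,3) S=143.5444 payoff=0.0000 vs cont=0.0000 → 0.0000 [wait]  ⇒ S*(3)=-
t_2: node(2,0) S=83.2766 payoff=0.0000 vs cont=3.9703 → 3.9703 [wait]  node(2,1) S=103.5400 payoff=0.0000 vs cont=0.6175 → 0.6175 [wait]  node(2,2) S=128.7341 payoff=0.0000 vs cont=0.0000 → 0.0000 [wait]  ⇒ S*(2)=-
t_1: node(1,0) S=92.8572 payoff=0.0000 vs cont=2.2587 → 2.2587 [wait]  node(1,1) S=115.4518 payoff=0.0000 vs cont=0.3031 → 0.3031 [wait]  ⇒ S*(1)=-
t_0: node(0,0) S=103.5400 payoff=0.0000 vs cont=1.2608 → 1.2608 [wait]  ⇒ S*(0)=-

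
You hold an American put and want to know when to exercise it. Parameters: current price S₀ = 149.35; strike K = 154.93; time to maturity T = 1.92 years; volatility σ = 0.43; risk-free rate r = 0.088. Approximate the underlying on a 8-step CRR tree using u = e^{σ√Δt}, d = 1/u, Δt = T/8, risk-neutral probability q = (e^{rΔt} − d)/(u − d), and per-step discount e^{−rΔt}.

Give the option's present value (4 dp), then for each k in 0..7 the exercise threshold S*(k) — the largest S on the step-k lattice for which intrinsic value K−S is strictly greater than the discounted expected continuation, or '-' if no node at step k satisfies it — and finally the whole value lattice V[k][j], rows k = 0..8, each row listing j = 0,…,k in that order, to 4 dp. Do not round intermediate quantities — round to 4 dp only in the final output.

Δt=0.24000  u=1.23449  d=0.81005  q=0.49782  discount=0.97910
step 8 (expiry): payoffs max(K−S,0) = 127.2408 112.7327 90.6230 56.9287 5.5800 0.0000 0.0000 0.0000 0.0000
step 7: (k=7,j=0): S=34.1820, (K−S)⁺=120.7480, hold=117.5102 ⇒ V=120.7480 exercise | (k=7,j=1): S=52.0920, (K−S)⁺=102.8380, hold=99.6002 ⇒ V=102.8380 exercise | (k=7,j=2): S=79.3862, (K−S)⁺=75.5438, hold=72.3060 ⇒ V=75.5438 exercise | (k=7,j=3): S=120.9814, (K−S)⁺=33.9486, hold=30.7108 ⇒ V=33.9486 exercise | (k=7,j=4): S=184.3707, (K−S)⁺=0.0000, hold=2.7436 ⇒ V=2.7436 continue | (k=7,j=5): S=280.9737, (K−S)⁺=0.0000, hold=0.0000 ⇒ V=0.0000 continue | (k=7,j=6): S=428.1926, (K−S)⁺=0.0000, hold=0.0000 ⇒ V=0.0000 continue | (k=7,j=7): S=652.5484, (K−S)⁺=0.0000, hold=0.0000 ⇒ V=0.0000 continue  boundary S*=120.9814
step 6: (k=6,j=0): S=42.1973, (K−S)⁺=112.7327, hold=109.4949 ⇒ V=112.7327 exercise | (k=6,j=1): S=64.3070, (K−S)⁺=90.6230, hold=87.3852 ⇒ V=90.6230 exercise | (k=6,j=2): S=98.0013, (K−S)⁺=56.9287, hold=53.6909 ⇒ V=56.9287 exercise | (k=6,j=3): S=149.3500, (K−S)⁺=5.5800, hold=18.0293 ⇒ V=18.0293 continue | (k=6,j=4): S=227.6034, (K−S)⁺=0.0000, hold=1.3490 ⇒ V=1.3490 continue | (k=6,j=5): S=346.8585, (K−S)⁺=0.0000, hold=0.0000 ⇒ V=0.0000 continue | (k=6,j=6): S=528.5985, (K−S)⁺=0.0000, hold=0.0000 ⇒ V=0.0000 continue  boundary S*=98.0013
step 5: (k=5,j=0): S=52.0920, (K−S)⁺=102.8380, hold=99.6002 ⇒ V=102.8380 exercise | (k=5,j=1): S=79.3862, (K−S)⁺=75.5438, hold=72.3060 ⇒ V=75.5438 exercise | (k=5,j=2): S=120.9814, (K−S)⁺=33.9486, hold=36.7788 ⇒ V=36.7788 continue | (k=5,j=3): S=184.3707, (K−S)⁺=0.0000, hold=9.5223 ⇒ V=9.5223 continue | (k=5,j=4): S=280.9737, (K−S)⁺=0.0000, hold=0.6633 ⇒ V=0.6633 continue | (k=5,j=5): S=428.1926, (K−S)⁺=0.0000, hold=0.0000 ⇒ V=0.0000 continue  boundary S*=79.3862
step 4: (k=4,j=0): S=64.3070, (K−S)⁺=90.6230, hold=87.3852 ⇒ V=90.6230 exercise | (k=4,j=1): S=98.0013, (K−S)⁺=56.9287, hold=55.0704 ⇒ V=56.9287 exercise | (k=4,j=2): S=149.3500, (K−S)⁺=5.5800, hold=22.7250 ⇒ V=22.7250 continue | (k=4,j=3): S=227.6034, (K−S)⁺=0.0000, hold=5.0053 ⇒ V=5.0053 continue | (k=4,j=4): S=346.8585, (K−S)⁺=0.0000, hold=0.3261 ⇒ V=0.3261 continue  boundary S*=98.0013
step 3: (k=3,j=0): S=79.3862, (K−S)⁺=75.5438, hold=72.3060 ⇒ V=75.5438 exercise | (k=3,j=1): S=120.9814, (K−S)⁺=33.9486, hold=39.0676 ⇒ V=39.0676 continue | (k=3,j=2): S=184.3707, (K−S)⁺=0.0000, hold=13.6132 ⇒ V=13.6132 continue | (k=3,j=3): S=280.9737, (K−S)⁺=0.0000, hold=2.6200 ⇒ V=2.6200 continue  boundary S*=79.3862
step 2: (k=2,j=0): S=98.0013, (K−S)⁺=56.9287, hold=56.1860 ⇒ V=56.9287 exercise | (k=2,j=1): S=149.3500, (K−S)⁺=5.5800, hold=25.8442 ⇒ V=25.8442 continue | (k=2,j=2): S=227.6034, (K−S)⁺=0.0000, hold=7.9704 ⇒ V=7.9704 continue  boundary S*=98.0013
step 1: (k=1,j=0): S=120.9814, (K−S)⁺=33.9486, hold=40.5879 ⇒ V=40.5879 continue | (k=1,j=1): S=184.3707, (K−S)⁺=0.0000, hold=16.5922 ⇒ V=16.5922 continue  boundary S*=-
step 0: (k=0,j=0): S=149.3500, (K−S)⁺=5.5800, hold=28.0438 ⇒ V=28.0438 continue  boundary S*=-

price = 28.0438
boundary = - - 98.0013 79.3862 98.0013 79.3862 98.0013 120.9814
tree:
28.0438
40.5879 16.5922
56.9287 25.8442 7.9704
75.5438 39.0676 13.6132 2.6200
90.6230 56.9287 22.7250 5.0053 0.3261
102.8380 75.5438 36.7788 9.5223 0.6633 0.0000
112.7327 90.6230 56.9287 18.0293 1.3490 0.0000 0.0000
120.7480 102.8380 75.5438 33.9486 2.7436 0.0000 0.0000 0.0000
127.2408 112.7327 90.6230 56.9287 5.5800 0.0000 0.0000 0.0000 0.0000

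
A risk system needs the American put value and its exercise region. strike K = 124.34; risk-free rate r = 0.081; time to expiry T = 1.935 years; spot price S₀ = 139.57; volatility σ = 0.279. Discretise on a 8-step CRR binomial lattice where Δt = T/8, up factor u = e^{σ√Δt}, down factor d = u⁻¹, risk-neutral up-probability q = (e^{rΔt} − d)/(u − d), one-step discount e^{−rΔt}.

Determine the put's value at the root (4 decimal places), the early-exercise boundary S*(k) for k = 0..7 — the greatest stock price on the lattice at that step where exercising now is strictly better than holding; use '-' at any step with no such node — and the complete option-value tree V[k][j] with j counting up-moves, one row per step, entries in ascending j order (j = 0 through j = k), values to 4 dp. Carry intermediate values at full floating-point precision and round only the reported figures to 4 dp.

Δt=0.24188, u=1.14707, d=0.87178, q=0.53762, disc=e^(-rΔt)=0.98060
k=8 terminal: V=max(K-S,0) → 77.7749 63.0706 43.7231 18.2659 0.0000 0.0000 0.0000 0.0000 0.0000
k=7: j=0 S=53.4136 intr=70.9264 cont=68.5141 V=70.9264[EX]; j=1 S=70.2805 intr=54.0595 cont=51.6472 V=54.0595[EX]; j=2 S=92.4736 intr=31.8664 cont=29.4541 V=31.8664[EX]; j=3 S=121.6748 intr=2.6652 cont=8.2820 V=8.2820[hold]; j=4 S=160.0971 intr=0.0000 cont=0.0000 V=0.0000[hold]; j=5 S=210.6524 intr=0.0000 cont=0.0000 V=0.0000[hold]; j=6 S=277.1720 intr=0.0000 cont=0.0000 V=0.0000[hold]; j=7 S=364.6971 intr=0.0000 cont=0.0000 V=0.0000[hold]  S*(7)=92.4736
k=6: j=0 S=61.2694 intr=63.0706 cont=60.6583 V=63.0706[EX]; j=1 S=80.6169 intr=43.7231 cont=41.3107 V=43.7231[EX]; j=2 S=106.0741 intr=18.2659 cont=18.8147 V=18.8147[hold]; j=3 S=139.5700 intr=0.0000 cont=3.7551 V=3.7551[hold]; j=4 S=183.6433 intr=0.0000 cont=0.0000 V=0.0000[hold]; j=5 S=241.6339 intr=0.0000 cont=0.0000 V=0.0000[hold]; j=6 S=317.9368 intr=0.0000 cont=0.0000 V=0.0000[hold]  S*(6)=80.6169
k=5: j=0 S=70.2805 intr=54.0595 cont=51.6472 V=54.0595[EX]; j=1 S=92.4736 intr=31.8664 cont=29.7434 V=31.8664[EX]; j=2 S=121.6748 intr=2.6652 cont=10.5104 V=10.5104[hold]; j=3 S=160.0971 intr=0.0000 cont=1.7026 V=1.7026[hold]; j=4 S=210.6524 intr=0.0000 cont=0.0000 V=0.0000[hold]; j=5 S=277.1720 intr=0.0000 cont=0.0000 V=0.0000[hold]  S*(5)=92.4736
k=4: j=0 S=80.6169 intr=43.7231 cont=41.3107 V=43.7231[EX]; j=1 S=106.0741 intr=18.2659 cont=19.9895 V=19.9895[hold]; j=2 S=139.5700 intr=0.0000 cont=5.6631 V=5.6631[hold]; j=3 S=183.6433 intr=0.0000 cont=0.7720 V=0.7720[hold]; j=4 S=241.6339 intr=0.0000 cont=0.0000 V=0.0000[hold]  S*(4)=80.6169
k=3: j=0 S=92.4736 intr=31.8664 cont=30.3627 V=31.8664[EX]; j=1 S=121.6748 intr=2.6652 cont=12.0490 V=12.0490[hold]; j=2 S=160.0971 intr=0.0000 cont=2.9747 V=2.9747[hold]; j=3 S=210.6524 intr=0.0000 cont=0.3500 V=0.3500[hold]  S*(3)=92.4736
k=2: j=0 S=106.0741 intr=18.2659 cont=20.8006 V=20.8006[hold]; j=1 S=139.5700 intr=0.0000 cont=7.0313 V=7.0313[hold]; j=2 S=183.6433 intr=0.0000 cont=1.5333 V=1.5333[hold]  S*(2)=-
k=1: j=0 S=121.6748 intr=2.6652 cont=13.1380 V=13.1380[hold]; j=1 S=160.0971 intr=0.0000 cont=3.9964 V=3.9964[hold]  S*(1)=-
k=0: j=0 S=139.5700 intr=0.0000 cont=8.0638 V=8.0638[hold]  S*(0)=-

price = 8.0638
boundary = - - - 92.4736 80.6169 92.4736 80.6169 92.4736
tree:
8.0638
13.1380 3.9964
20.8006 7.0313 1.5333
31.8664 12.0490 2.9747 0.3500
43.7231 19.9895 5.6631 0.7720 0.0000
54.0595 31.8664 10.5104 1.7026 0.0000 0.0000
63.0706 43.7231 18.8147 3.7551 0.0000 0.0000 0.0000
70.9264 54.0595 31.8664 8.2820 0.0000 0.0000 0.0000 0.0000
77.7749 63.0706 43.7231 18.2659 0.0000 0.0000 0.0000 0.0000 0.0000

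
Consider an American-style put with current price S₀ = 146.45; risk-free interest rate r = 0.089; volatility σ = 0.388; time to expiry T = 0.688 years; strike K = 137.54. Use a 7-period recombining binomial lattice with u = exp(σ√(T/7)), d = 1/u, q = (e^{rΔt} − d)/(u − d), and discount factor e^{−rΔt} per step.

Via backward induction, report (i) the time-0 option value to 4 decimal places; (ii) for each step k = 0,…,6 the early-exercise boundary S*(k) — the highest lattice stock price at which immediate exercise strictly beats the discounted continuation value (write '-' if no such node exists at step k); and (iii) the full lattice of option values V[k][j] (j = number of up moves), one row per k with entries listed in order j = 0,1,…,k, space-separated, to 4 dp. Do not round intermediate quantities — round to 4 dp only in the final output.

price = 11.3783
boundary = - - - 101.6732 90.0282 101.6732 114.8244
tree:
11.3783
17.2514 5.8342
25.3481 9.6355 2.2192
35.8668 15.5050 4.0647 0.4535
47.5118 24.1241 7.3480 0.9254 0.0000
57.8230 35.8668 13.0631 1.8883 0.0000 0.0000
66.9532 47.5118 22.7156 3.8534 0.0000 0.0000 0.0000
75.0377 57.8230 35.8668 7.8634 0.0000 0.0000 0.0000 0.0000

Δt=0.09829  u=1.12935  d=0.88547  q=0.50565  discount=0.99129
step 7 (expiry): payoffs max(K−S,0) = 75.0377 57.8230 35.8668 7.8634 0.0000 0.0000 0.0000 0.0000
step 6: (k=6,j=0): S=70.5868, (K−S)⁺=66.9532, hold=65.7553 ⇒ V=66.9532 exercise | (k=6,j=1): S=90.0282, (K−S)⁺=47.5118, hold=46.3139 ⇒ V=47.5118 exercise | (k=6,j=2): S=114.8244, (K−S)⁺=22.7156, hold=21.5178 ⇒ V=22.7156 exercise | (k=6,j=3): S=146.4500, (K−S)⁺=0.0000, hold=3.8534 ⇒ V=3.8534 continue | (k=6,j=4): S=186.7861, (K−S)⁺=0.0000, hold=0.0000 ⇒ V=0.0000 continue | (k=6,j=5): S=238.2319, (K−S)⁺=0.0000, hold=0.0000 ⇒ V=0.0000 continue | (k=6,j=6): S=303.8472, (K−S)⁺=0.0000, hold=0.0000 ⇒ V=0.0000 continue  boundary S*=114.8244
step 5: (k=5,j=0): S=79.7170, (K−S)⁺=57.8230, hold=56.6251 ⇒ V=57.8230 exercise | (k=5,j=1): S=101.6732, (K−S)⁺=35.8668, hold=34.6689 ⇒ V=35.8668 exercise | (k=5,j=2): S=129.6766, (K−S)⁺=7.8634, hold=13.0631 ⇒ V=13.0631 continue | (k=5,j=3): S=165.3930, (K−S)⁺=0.0000, hold=1.8883 ⇒ V=1.8883 continue | (k=5,j=4): S=210.9465, (K−S)⁺=0.0000, hold=0.0000 ⇒ V=0.0000 continue | (k=5,j=5): S=269.0467, (K−S)⁺=0.0000, hold=0.0000 ⇒ V=0.0000 continue  boundary S*=101.6732
step 4: (k=4,j=0): S=90.0282, (K−S)⁺=47.5118, hold=46.3139 ⇒ V=47.5118 exercise | (k=4,j=1): S=114.8244, (K−S)⁺=22.7156, hold=24.1241 ⇒ V=24.1241 continue | (k=4,j=2): S=146.4500, (K−S)⁺=0.0000, hold=7.3480 ⇒ V=7.3480 continue | (k=4,j=3): S=186.7861, (K−S)⁺=0.0000, hold=0.9254 ⇒ V=0.9254 continue | (k=4,j=4): S=238.2319, (K−S)⁺=0.0000, hold=0.0000 ⇒ V=0.0000 continue  boundary S*=90.0282
step 3: (k=3,j=0): S=101.6732, (K−S)⁺=35.8668, hold=35.3749 ⇒ V=35.8668 exercise | (k=3,j=1): S=129.6766, (K−S)⁺=7.8634, hold=15.5050 ⇒ V=15.5050 continue | (k=3,j=2): S=165.3930, (K−S)⁺=0.0000, hold=4.0647 ⇒ V=4.0647 continue | (k=3,j=3): S=210.9465, (K−S)⁺=0.0000, hold=0.4535 ⇒ V=0.4535 continue  boundary S*=101.6732
step 2: (k=2,j=0): S=114.8244, (K−S)⁺=22.7156, hold=25.3481 ⇒ V=25.3481 continue | (k=2,j=1): S=146.4500, (K−S)⁺=0.0000, hold=9.6355 ⇒ V=9.6355 continue | (k=2,j=2): S=186.7861, (K−S)⁺=0.0000, hold=2.2192 ⇒ V=2.2192 continue  boundary S*=-
step 1: (k=1,j=0): S=129.6766, (K−S)⁺=7.8634, hold=17.2514 ⇒ V=17.2514 continue | (k=1,j=1): S=165.3930, (K−S)⁺=0.0000, hold=5.8342 ⇒ V=5.8342 continue  boundary S*=-
step 0: (k=0,j=0): S=146.4500, (K−S)⁺=0.0000, hold=11.3783 ⇒ V=11.3783 continue  boundary S*=-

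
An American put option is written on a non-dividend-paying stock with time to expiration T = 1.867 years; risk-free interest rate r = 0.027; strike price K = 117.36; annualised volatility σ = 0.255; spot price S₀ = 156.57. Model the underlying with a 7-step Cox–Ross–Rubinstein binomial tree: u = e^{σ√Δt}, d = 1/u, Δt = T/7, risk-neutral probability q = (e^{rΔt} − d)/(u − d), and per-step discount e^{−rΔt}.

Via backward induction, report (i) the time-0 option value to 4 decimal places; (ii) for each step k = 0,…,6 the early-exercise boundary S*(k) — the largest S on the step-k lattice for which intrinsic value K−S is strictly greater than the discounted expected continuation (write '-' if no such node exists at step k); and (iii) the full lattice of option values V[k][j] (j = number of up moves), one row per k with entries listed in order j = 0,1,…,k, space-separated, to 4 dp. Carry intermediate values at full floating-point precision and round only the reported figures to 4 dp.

params: Δt=0.26671 u=1.14076 d=0.87661 q=0.49448 e^(-rΔt)=0.99282
t_7 payoffs: 55.0793 36.3124 11.8903 0.0000 0.0000 0.0000 0.0000 0.0000
t_6: node(6,0) S=71.0472 payoff=46.3128 vs cont=45.4707 → 46.3128 [stop]  node(6,1) S=92.4558 payoff=24.9042 vs cont=24.0621 → 24.9042 [stop]  node(6,2) S=120.3154 payoff=0.0000 vs cont=5.9676 → 5.9676 [wait]  node(6,3) S=156.5700 payoff=0.0000 vs cont=0.0000 → 0.0000 [wait]  node(6,4) S=203.7491 payoff=0.0000 vs cont=0.0000 → 0.0000 [wait]  node(6,5) S=265.1448 payoff=0.0000 vs cont=0.0000 → 0.0000 [wait]  node(6,6) S=345.0407 payoff=0.0000 vs cont=0.0000 → 0.0000 [wait]  ⇒ S*(6)=92.4558
t_5: node(5,0) S=81.0476 payoff=36.3124 vs cont=35.4702 → 36.3124 [stop]  node(5,1) S=105.4697 payoff=11.8903 vs cont=15.4288 → 15.4288 [wait]  node(5,2) S=137.2508 payoff=0.0000 vs cont=2.9951 → 2.9951 [wait]  node(5,3) S=178.6085 payoff=0.0000 vs cont=0.0000 → 0.0000 [wait]  node(5,4) S=232.4285 payoff=0.0000 vs cont=0.0000 → 0.0000 [wait]  node(5,5) S=302.4661 payoff=0.0000 vs cont=0.0000 → 0.0000 [wait]  ⇒ S*(5)=81.0476
t_4: node(4,0) S=92.4558 payoff=24.9042 vs cont=25.7993 → 25.7993 [wait]  node(4,1) S=120.3154 payoff=0.0000 vs cont=9.2139 → 9.2139 [wait]  node(4,2) S=156.5700 payoff=0.0000 vs cont=1.5032 → 1.5032 [wait]  node(4,3) S=203.7491 payoff=0.0000 vs cont=0.0000 → 0.0000 [wait]  node(4,4) S=265.1448 payoff=0.0000 vs cont=0.0000 → 0.0000 [wait]  ⇒ S*(4)=-
t_3: node(3,0) S=105.4697 payoff=11.8903 vs cont=17.4718 → 17.4718 [wait]  node(3,1) S=137.2508 payoff=0.0000 vs cont=5.3623 → 5.3623 [wait]  node(3,2) S=178.6085 payoff=0.0000 vs cont=0.7544 → 0.7544 [wait]  node(3,3) S=232.4285 payoff=0.0000 vs cont=0.0000 → 0.0000 [wait]  ⇒ S*(3)=-
t_2: node(2,0) S=120.3154 payoff=0.0000 vs cont=11.4015 → 11.4015 [wait]  node(2,1) S=156.5700 payoff=0.0000 vs cont=3.0617 → 3.0617 [wait]  node(2,2) S=203.7491 payoff=0.0000 vs cont=0.3786 → 0.3786 [wait]  ⇒ S*(2)=-
t_1: node(1,0) S=137.2508 payoff=0.0000 vs cont=7.2253 → 7.2253 [wait]  node(1,1) S=178.6085 payoff=0.0000 vs cont=1.7225 → 1.7225 [wait]  ⇒ S*(1)=-
t_0: node(0,0) S=156.5700 payoff=0.0000 vs cont=4.4719 → 4.4719 [wait]  ⇒ S*(0)=-

price = 4.4719
boundary = - - - - - 81.0476 92.4558
tree:
4.4719
7.2253 1.7225
11.4015 3.0617 0.3786
17.4718 5.3623 0.7544 0.0000
25.7993 9.2139 1.5032 0.0000 0.0000
36.3124 15.4288 2.9951 0.0000 0.0000 0.0000
46.3128 24.9042 5.9676 0.0000 0.0000 0.0000 0.0000
55.0793 36.3124 11.8903 0.0000 0.0000 0.0000 0.0000 0.0000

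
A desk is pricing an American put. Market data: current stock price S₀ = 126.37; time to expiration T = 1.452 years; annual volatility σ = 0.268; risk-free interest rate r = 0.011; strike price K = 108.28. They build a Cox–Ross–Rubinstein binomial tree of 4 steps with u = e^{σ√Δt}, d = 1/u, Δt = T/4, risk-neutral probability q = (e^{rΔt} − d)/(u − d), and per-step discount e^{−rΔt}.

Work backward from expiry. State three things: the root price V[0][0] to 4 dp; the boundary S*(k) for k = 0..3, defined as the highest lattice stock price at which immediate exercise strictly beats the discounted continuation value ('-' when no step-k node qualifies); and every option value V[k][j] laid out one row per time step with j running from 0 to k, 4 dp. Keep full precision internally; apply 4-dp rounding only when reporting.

price = 7.8668
boundary = - - - 77.8519
tree:
7.8668
12.7781 2.4406
20.1504 4.6414 0.0000
30.4281 8.8266 0.0000 0.0000
42.0363 16.7857 0.0000 0.0000 0.0000

params: Δt=0.36300 u=1.17524 d=0.85089 q=0.47206 e^(-rΔt)=0.99601
t_4 payoffs: 42.0363 16.7857 0.0000 0.0000 0.0000
t_3: node(3,0) S=77.8519 payoff=30.4281 vs cont=29.9966 → 30.4281 [stop]  node(3,1) S=107.5274 payoff=0.7526 vs cont=8.8266 → 8.8266 [wait]  node(3,2) S=148.5145 payoff=0.0000 vs cont=0.0000 → 0.0000 [wait]  node(3,3) S=205.1251 payoff=0.0000 vs cont=0.0000 → 0.0000 [wait]  ⇒ S*(3)=77.8519
t_2: node(2,0) S=91.4943 payoff=16.7857 vs cont=20.1504 → 20.1504 [wait]  node(2,1) S=126.3700 payoff=0.0000 vs cont=4.6414 → 4.6414 [wait]  node(2,2) S=174.5395 payoff=0.0000 vs cont=0.0000 → 0.0000 [wait]  ⇒ S*(2)=-
t_1: node(1,0) S=107.5274 payoff=0.7526 vs cont=12.7781 → 12.7781 [wait]  node(1,1) S=148.5145 payoff=0.0000 vs cont=2.4406 → 2.4406 [wait]  ⇒ S*(1)=-
t_0: node(0,0) S=126.3700 payoff=0.0000 vs cont=7.8668 → 7.8668 [wait]  ⇒ S*(0)=-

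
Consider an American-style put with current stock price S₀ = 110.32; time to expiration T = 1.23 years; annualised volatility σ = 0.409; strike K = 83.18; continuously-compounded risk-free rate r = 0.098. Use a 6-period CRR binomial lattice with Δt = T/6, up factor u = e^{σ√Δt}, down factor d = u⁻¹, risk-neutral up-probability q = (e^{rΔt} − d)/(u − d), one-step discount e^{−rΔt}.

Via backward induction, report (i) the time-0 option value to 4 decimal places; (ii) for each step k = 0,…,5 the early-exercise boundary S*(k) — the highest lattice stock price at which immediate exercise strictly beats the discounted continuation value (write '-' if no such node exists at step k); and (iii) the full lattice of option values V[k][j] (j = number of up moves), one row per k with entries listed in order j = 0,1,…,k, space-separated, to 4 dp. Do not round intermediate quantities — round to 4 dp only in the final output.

Δt=0.20500  u=1.20344  d=0.83095  q=0.50832  discount=0.98011
step 6 (expiry): payoffs max(K−S,0) = 46.8629 30.5832 7.0060 0.0000 0.0000 0.0000 0.0000
step 5: (k=5,j=0): S=43.7054, (K−S)⁺=39.4746, hold=37.8202 ⇒ V=39.4746 exercise | (k=5,j=1): S=63.2970, (K−S)⁺=19.8830, hold=18.2286 ⇒ V=19.8830 exercise | (k=5,j=2): S=91.6707, (K−S)⁺=0.0000, hold=3.3762 ⇒ V=3.3762 continue | (k=5,j=3): S=132.7633, (K−S)⁺=0.0000, hold=0.0000 ⇒ V=0.0000 continue | (k=5,j=4): S=192.2762, (K−S)⁺=0.0000, hold=0.0000 ⇒ V=0.0000 continue | (k=5,j=5): S=278.4667, (K−S)⁺=0.0000, hold=0.0000 ⇒ V=0.0000 continue  boundary S*=63.2970
step 4: (k=4,j=0): S=52.5968, (K−S)⁺=30.5832, hold=28.9288 ⇒ V=30.5832 exercise | (k=4,j=1): S=76.1740, (K−S)⁺=7.0060, hold=11.2638 ⇒ V=11.2638 continue | (k=4,j=2): S=110.3200, (K−S)⁺=0.0000, hold=1.6270 ⇒ V=1.6270 continue | (k=4,j=3): S=159.7724, (K−S)⁺=0.0000, hold=0.0000 ⇒ V=0.0000 continue | (k=4,j=4): S=231.3926, (K−S)⁺=0.0000, hold=0.0000 ⇒ V=0.0000 continue  boundary S*=52.5968
step 3: (k=3,j=0): S=63.2970, (K−S)⁺=19.8830, hold=20.3499 ⇒ V=20.3499 continue | (k=3,j=1): S=91.6707, (K−S)⁺=0.0000, hold=6.2386 ⇒ V=6.2386 continue | (k=3,j=2): S=132.7633, (K−S)⁺=0.0000, hold=0.7841 ⇒ V=0.7841 continue | (k=3,j=3): S=192.2762, (K−S)⁺=0.0000, hold=0.0000 ⇒ V=0.0000 continue  boundary S*=-
step 2: (k=2,j=0): S=76.1740, (K−S)⁺=7.0060, hold=12.9148 ⇒ V=12.9148 continue | (k=2,j=1): S=110.3200, (K−S)⁺=0.0000, hold=3.3971 ⇒ V=3.3971 continue | (k=2,j=2): S=159.7724, (K−S)⁺=0.0000, hold=0.3778 ⇒ V=0.3778 continue  boundary S*=-
step 1: (k=1,j=0): S=91.6707, (K−S)⁺=0.0000, hold=7.9161 ⇒ V=7.9161 continue | (k=1,j=1): S=132.7633, (K−S)⁺=0.0000, hold=1.8253 ⇒ V=1.8253 continue  boundary S*=-
step 0: (k=0,j=0): S=110.3200, (K−S)⁺=0.0000, hold=4.7242 ⇒ V=4.7242 continue  boundary S*=-

price = 4.7242
boundary = - - - - 52.5968 63.2970
tree:
4.7242
7.9161 1.8253
12.9148 3.3971 0.3778
20.3499 6.2386 0.7841 0.0000
30.5832 11.2638 1.6270 0.0000 0.0000
39.4746 19.8830 3.3762 0.0000 0.0000 0.0000
46.8629 30.5832 7.0060 0.0000 0.0000 0.0000 0.0000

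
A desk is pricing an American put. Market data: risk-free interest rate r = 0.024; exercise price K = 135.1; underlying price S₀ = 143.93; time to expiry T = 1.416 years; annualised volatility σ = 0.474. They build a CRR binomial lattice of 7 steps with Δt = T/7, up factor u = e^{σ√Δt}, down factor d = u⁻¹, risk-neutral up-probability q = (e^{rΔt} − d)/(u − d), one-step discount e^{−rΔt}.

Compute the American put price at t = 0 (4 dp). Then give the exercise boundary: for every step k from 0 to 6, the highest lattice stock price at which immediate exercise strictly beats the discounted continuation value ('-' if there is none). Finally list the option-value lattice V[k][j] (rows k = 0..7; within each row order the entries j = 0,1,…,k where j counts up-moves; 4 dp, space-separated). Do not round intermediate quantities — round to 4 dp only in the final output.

price = 25.5913
boundary = - - - - 61.3490 75.9265 93.9679
tree:
25.5913
35.0815 14.6428
46.6568 21.7687 6.3734
59.8834 31.5145 10.4775 1.5888
73.7510 44.1238 16.9411 2.9469 0.0000
85.5297 59.1735 26.7992 5.4658 0.0000 0.0000
95.0470 73.7510 41.1321 10.1380 0.0000 0.0000 0.0000
102.7370 85.5297 59.1735 18.8038 0.0000 0.0000 0.0000 0.0000

Δt=0.20229, u=1.23762, d=0.80800, q=0.45823, disc=e^(-rΔt)=0.99516
k=7 terminal: V=max(K-S,0) → 102.7370 85.5297 59.1735 18.8038 0.0000 0.0000 0.0000 0.0000
k=6: j=0 S=40.0530 intr=95.0470 cont=94.3927 V=95.0470[EX]; j=1 S=61.3490 intr=73.7510 cont=73.0967 V=73.7510[EX]; j=2 S=93.9679 intr=41.1321 cont=40.4778 V=41.1321[EX]; j=3 S=143.9300 intr=0.0000 cont=10.1380 V=10.1380[hold]; j=4 S=220.4567 intr=0.0000 cont=0.0000 V=0.0000[hold]; j=5 S=337.6722 intr=0.0000 cont=0.0000 V=0.0000[hold]; j=6 S=517.2104 intr=0.0000 cont=0.0000 V=0.0000[hold]  S*(6)=93.9679
k=5: j=0 S=49.5703 intr=85.5297 cont=84.8754 V=85.5297[EX]; j=1 S=75.9265 intr=59.1735 cont=58.5192 V=59.1735[EX]; j=2 S=116.2962 intr=18.8038 cont=26.7992 V=26.7992[hold]; j=3 S=178.1301 intr=0.0000 cont=5.4658 V=5.4658[hold]; j=4 S=272.8408 intr=0.0000 cont=0.0000 V=0.0000[hold]; j=5 S=417.9086 intr=0.0000 cont=0.0000 V=0.0000[hold]  S*(5)=75.9265
k=4: j=0 S=61.3490 intr=73.7510 cont=73.0967 V=73.7510[EX]; j=1 S=93.9679 intr=41.1321 cont=44.1238 V=44.1238[hold]; j=2 S=143.9300 intr=0.0000 cont=16.9411 V=16.9411[hold]; j=3 S=220.4567 intr=0.0000 cont=2.9469 V=2.9469[hold]; j=4 S=337.6722 intr=0.0000 cont=0.0000 V=0.0000[hold]  S*(4)=61.3490
k=3: j=0 S=75.9265 intr=59.1735 cont=59.8834 V=59.8834[hold]; j=1 S=116.2962 intr=18.8038 cont=31.5145 V=31.5145[hold]; j=2 S=178.1301 intr=0.0000 cont=10.4775 V=10.4775[hold]; j=3 S=272.8408 intr=0.0000 cont=1.5888 V=1.5888[hold]  S*(3)=-
k=2: j=0 S=93.9679 intr=41.1321 cont=46.6568 V=46.6568[hold]; j=1 S=143.9300 intr=0.0000 cont=21.7687 V=21.7687[hold]; j=2 S=220.4567 intr=0.0000 cont=6.3734 V=6.3734[hold]  S*(2)=-
k=1: j=0 S=116.2962 intr=18.8038 cont=35.0815 V=35.0815[hold]; j=1 S=178.1301 intr=0.0000 cont=14.6428 V=14.6428[hold]  S*(1)=-
k=0: j=0 S=143.9300 intr=0.0000 cont=25.5913 V=25.5913[hold]  S*(0)=-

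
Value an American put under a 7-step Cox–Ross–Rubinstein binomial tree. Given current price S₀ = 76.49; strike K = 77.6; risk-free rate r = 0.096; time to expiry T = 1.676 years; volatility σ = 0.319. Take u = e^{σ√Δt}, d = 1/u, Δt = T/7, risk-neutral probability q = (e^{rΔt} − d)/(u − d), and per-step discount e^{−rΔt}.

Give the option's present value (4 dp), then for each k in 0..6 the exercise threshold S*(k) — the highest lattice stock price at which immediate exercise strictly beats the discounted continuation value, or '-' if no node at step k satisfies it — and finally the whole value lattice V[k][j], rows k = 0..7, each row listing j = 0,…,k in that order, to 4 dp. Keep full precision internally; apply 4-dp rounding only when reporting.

price = 8.8760
boundary = - - 55.9790 47.8890 55.9790 47.8890 55.9790
tree:
8.8760
14.0777 4.7448
21.6210 8.1392 2.0034
29.7110 13.5267 3.8146 0.5177
36.6319 21.6210 7.0857 1.1398 0.0000
42.5525 29.7110 12.7103 2.5095 0.0000 0.0000
47.6175 36.6319 21.6210 5.5251 0.0000 0.0000 0.0000
51.9506 42.5525 29.7110 12.1643 0.0000 0.0000 0.0000 0.0000

Δt=0.23943, u=1.16893, d=0.85548, q=0.53523, disc=e^(-rΔt)=0.97728
k=7 terminal: V=max(K-S,0) → 51.9506 42.5525 29.7110 12.1643 0.0000 0.0000 0.0000 0.0000
k=6: j=0 S=29.9825 intr=47.6175 cont=45.8542 V=47.6175[EX]; j=1 S=40.9681 intr=36.6319 cont=34.8685 V=36.6319[EX]; j=2 S=55.9790 intr=21.6210 cont=19.8576 V=21.6210[EX]; j=3 S=76.4900 intr=1.1100 cont=5.5251 V=5.5251[hold]; j=4 S=104.5163 intr=0.0000 cont=0.0000 V=0.0000[hold]; j=5 S=142.8114 intr=0.0000 cont=0.0000 V=0.0000[hold]; j=6 S=195.1381 intr=0.0000 cont=0.0000 V=0.0000[hold]  S*(6)=55.9790
k=5: j=0 S=35.0475 intr=42.5525 cont=40.7892 V=42.5525[EX]; j=1 S=47.8890 intr=29.7110 cont=27.9477 V=29.7110[EX]; j=2 S=65.4357 intr=12.1643 cont=12.7103 V=12.7103[hold]; j=3 S=89.4117 intr=0.0000 cont=2.5095 V=2.5095[hold]; j=4 S=122.1725 intr=0.0000 cont=0.0000 V=0.0000[hold]; j=5 S=166.9370 intr=0.0000 cont=0.0000 V=0.0000[hold]  S*(5)=47.8890
k=4: j=0 S=40.9681 intr=36.6319 cont=34.8685 V=36.6319[EX]; j=1 S=55.9790 intr=21.6210 cont=20.1433 V=21.6210[EX]; j=2 S=76.4900 intr=1.1100 cont=7.0857 V=7.0857[hold]; j=3 S=104.5163 intr=0.0000 cont=1.1398 V=1.1398[hold]; j=4 S=142.8114 intr=0.0000 cont=0.0000 V=0.0000[hold]  S*(4)=55.9790
k=3: j=0 S=47.8890 intr=29.7110 cont=27.9477 V=29.7110[EX]; j=1 S=65.4357 intr=12.1643 cont=13.5267 V=13.5267[hold]; j=2 S=89.4117 intr=0.0000 cont=3.8146 V=3.8146[hold]; j=3 S=122.1725 intr=0.0000 cont=0.5177 V=0.5177[hold]  S*(3)=47.8890
k=2: j=0 S=55.9790 intr=21.6210 cont=20.5703 V=21.6210[EX]; j=1 S=76.4900 intr=1.1100 cont=8.1392 V=8.1392[hold]; j=2 S=104.5163 intr=0.0000 cont=2.0034 V=2.0034[hold]  S*(2)=55.9790
k=1: j=0 S=65.4357 intr=12.1643 cont=14.0777 V=14.0777[hold]; j=1 S=89.4117 intr=0.0000 cont=4.7448 V=4.7448[hold]  S*(1)=-
k=0: j=0 S=76.4900 intr=1.1100 cont=8.8760 V=8.8760[hold]  S*(0)=-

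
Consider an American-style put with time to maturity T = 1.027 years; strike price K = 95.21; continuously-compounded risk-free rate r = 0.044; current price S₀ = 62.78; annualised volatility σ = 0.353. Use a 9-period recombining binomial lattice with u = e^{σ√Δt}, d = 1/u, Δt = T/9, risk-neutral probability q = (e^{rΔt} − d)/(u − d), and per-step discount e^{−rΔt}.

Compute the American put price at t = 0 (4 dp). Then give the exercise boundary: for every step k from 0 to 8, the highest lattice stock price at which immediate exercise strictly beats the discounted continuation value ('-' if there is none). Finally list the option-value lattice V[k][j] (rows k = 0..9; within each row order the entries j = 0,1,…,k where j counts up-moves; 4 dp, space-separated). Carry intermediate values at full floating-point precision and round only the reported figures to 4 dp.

price = 32.5255
boundary = - 55.7229 62.7800 55.7229 62.7800 55.7229 62.7800 70.7308 79.6885
tree:
32.5255
39.4871 25.6500
45.7508 32.4300 18.8922
51.3105 39.4871 25.1851 12.5694
56.2452 45.7508 32.4300 17.9410 7.1359
60.6252 51.3105 39.4871 24.6702 11.1568 3.0455
64.5129 56.2452 45.7508 32.4300 16.8878 5.3367 0.7041
67.9635 60.6252 51.3105 39.4871 24.4792 9.1999 1.3910 0.0000
71.0263 64.5129 56.2452 45.7508 32.4300 15.5215 2.7481 0.0000 0.0000
73.7448 67.9635 60.6252 51.3105 39.4871 24.4792 5.4293 0.0000 0.0000 0.0000

Δt=0.11411, u=1.12665, d=0.88759, q=0.49128, disc=e^(-rΔt)=0.99499
k=9 terminal: V=max(K-S,0) → 73.7448 67.9635 60.6252 51.3105 39.4871 24.4792 5.4293 0.0000 0.0000 0.0000
k=8: j=0 S=24.1837 intr=71.0263 cont=70.5494 V=71.0263[EX]; j=1 S=30.6971 intr=64.5129 cont=64.0360 V=64.5129[EX]; j=2 S=38.9648 intr=56.2452 cont=55.7684 V=56.2452[EX]; j=3 S=49.4592 intr=45.7508 cont=45.2740 V=45.7508[EX]; j=4 S=62.7800 intr=32.4300 cont=31.9532 V=32.4300[EX]; j=5 S=79.6885 intr=15.5215 cont=15.0446 V=15.5215[EX]; j=6 S=101.1510 intr=0.0000 cont=2.7481 V=2.7481[hold]; j=7 S=128.3941 intr=0.0000 cont=0.0000 V=0.0000[hold]; j=8 S=162.9744 intr=0.0000 cont=0.0000 V=0.0000[hold]  S*(8)=79.6885
k=7: j=0 S=27.2465 intr=67.9635 cont=67.4867 V=67.9635[EX]; j=1 S=34.5848 intr=60.6252 cont=60.1484 V=60.6252[EX]; j=2 S=43.8995 intr=51.3105 cont=50.8337 V=51.3105[EX]; j=3 S=55.7229 intr=39.4871 cont=39.0102 V=39.4871[EX]; j=4 S=70.7308 intr=24.4792 cont=24.0024 V=24.4792[EX]; j=5 S=89.7807 intr=5.4293 cont=9.1999 V=9.1999[hold]; j=6 S=113.9614 intr=0.0000 cont=1.3910 V=1.3910[hold]; j=7 S=144.6546 intr=0.0000 cont=0.0000 V=0.0000[hold]  S*(7)=70.7308
k=6: j=0 S=30.6971 intr=64.5129 cont=64.0360 V=64.5129[EX]; j=1 S=38.9648 intr=56.2452 cont=55.7684 V=56.2452[EX]; j=2 S=49.4592 intr=45.7508 cont=45.2740 V=45.7508[EX]; j=3 S=62.7800 intr=32.4300 cont=31.9532 V=32.4300[EX]; j=4 S=79.6885 intr=15.5215 cont=16.8878 V=16.8878[hold]; j=5 S=101.1510 intr=0.0000 cont=5.3367 V=5.3367[hold]; j=6 S=128.3941 intr=0.0000 cont=0.7041 V=0.7041[hold]  S*(6)=62.7800
k=5: j=0 S=34.5848 intr=60.6252 cont=60.1484 V=60.6252[EX]; j=1 S=43.8995 intr=51.3105 cont=50.8337 V=51.3105[EX]; j=2 S=55.7229 intr=39.4871 cont=39.0102 V=39.4871[EX]; j=3 S=70.7308 intr=24.4792 cont=24.6702 V=24.6702[hold]; j=4 S=89.7807 intr=5.4293 cont=11.1568 V=11.1568[hold]; j=5 S=113.9614 intr=0.0000 cont=3.0455 V=3.0455[hold]  S*(5)=55.7229
k=4: j=0 S=38.9648 intr=56.2452 cont=55.7684 V=56.2452[EX]; j=1 S=49.4592 intr=45.7508 cont=45.2740 V=45.7508[EX]; j=2 S=62.7800 intr=32.4300 cont=32.0465 V=32.4300[EX]; j=3 S=79.6885 intr=15.5215 cont=17.9410 V=17.9410[hold]; j=4 S=101.1510 intr=0.0000 cont=7.1359 V=7.1359[hold]  S*(4)=62.7800
k=3: j=0 S=43.8995 intr=51.3105 cont=50.8337 V=51.3105[EX]; j=1 S=55.7229 intr=39.4871 cont=39.0102 V=39.4871[EX]; j=2 S=70.7308 intr=24.4792 cont=25.1851 V=25.1851[hold]; j=3 S=89.7807 intr=5.4293 cont=12.5694 V=12.5694[hold]  S*(3)=55.7229
k=2: j=0 S=49.4592 intr=45.7508 cont=45.2740 V=45.7508[EX]; j=1 S=62.7800 intr=32.4300 cont=32.2982 V=32.4300[EX]; j=2 S=79.6885 intr=15.5215 cont=18.8922 V=18.8922[hold]  S*(2)=62.7800
k=1: j=0 S=55.7229 intr=39.4871 cont=39.0102 V=39.4871[EX]; j=1 S=70.7308 intr=24.4792 cont=25.6500 V=25.6500[hold]  S*(1)=55.7229
k=0: j=0 S=62.7800 intr=32.4300 cont=32.5255 V=32.5255[hold]  S*(0)=-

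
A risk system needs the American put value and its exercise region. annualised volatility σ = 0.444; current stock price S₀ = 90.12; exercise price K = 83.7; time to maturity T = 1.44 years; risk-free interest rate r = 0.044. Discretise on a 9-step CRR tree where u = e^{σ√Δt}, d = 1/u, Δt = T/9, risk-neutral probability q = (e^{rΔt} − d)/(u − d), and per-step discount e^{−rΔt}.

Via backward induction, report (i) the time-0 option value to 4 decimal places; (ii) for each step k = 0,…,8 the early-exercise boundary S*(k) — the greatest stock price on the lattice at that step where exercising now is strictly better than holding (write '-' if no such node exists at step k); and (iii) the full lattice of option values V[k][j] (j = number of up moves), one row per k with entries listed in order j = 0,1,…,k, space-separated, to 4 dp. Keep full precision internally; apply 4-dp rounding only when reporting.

price = 13.3345
boundary = - - - - 44.2893 37.0824 44.2893 52.8968 63.1771
tree:
13.3345
18.2679 8.0909
24.3561 11.8239 4.0936
31.5016 16.8361 6.4708 1.5323
39.4107 23.2454 10.0166 2.6557 0.3159
46.6176 30.9357 15.1081 4.5492 0.6066 0.0000
52.6518 39.4107 22.0470 7.6787 1.1647 0.0000 0.0000
57.7040 46.6176 30.8032 12.7161 2.2364 0.0000 0.0000 0.0000
61.9342 52.6518 39.4107 20.5229 4.2939 0.0000 0.0000 0.0000 0.0000
65.4760 57.7040 46.6176 30.8032 8.2446 0.0000 0.0000 0.0000 0.0000 0.0000

params: Δt=0.16000 u=1.19435 d=0.83728 q=0.47550 e^(-rΔt)=0.99298
t_9 payoffs: 65.4760 57.7040 46.6176 30.8032 8.2446 0.0000 0.0000 0.0000 0.0000 0.0000
t_8: node(8,0) S=21.7658 payoff=61.9342 vs cont=61.3470 → 61.9342 [stop]  node(8,1) S=31.0482 payoff=52.6518 vs cont=52.0646 → 52.6518 [stop]  node(8,2) S=44.2893 payoff=39.4107 vs cont=38.8236 → 39.4107 [stop]  node(8,3) S=63.1771 payoff=20.5229 vs cont=19.9357 → 20.5229 [stop]  node(8,4) S=90.1200 payoff=0.0000 vs cont=4.2939 → 4.2939 [wait]  node(8,5) S=128.5531 payoff=0.0000 vs cont=0.0000 → 0.0000 [wait]  node(8,6) S=183.3766 payoff=0.0000 vs cont=0.0000 → 0.0000 [wait]  node(8,7) S=261.5805 payoff=0.0000 vs cont=0.0000 → 0.0000 [wait]  node(8,8) S=373.1357 payoff=0.0000 vs cont=0.0000 → 0.0000 [wait]  ⇒ S*(8)=63.1771
t_7: node(7,0) S=25.9960 payoff=57.7040 vs cont=57.1168 → 57.7040 [stop]  node(7,1) S=37.0824 payoff=46.6176 vs cont=46.0304 → 46.6176 [stop]  node(7,2) S=52.8968 payoff=30.8032 vs cont=30.2161 → 30.8032 [stop]  node(7,3) S=75.4554 payoff=8.2446 vs cont=12.7161 → 12.7161 [wait]  node(7,4) S=107.6346 payoff=0.0000 vs cont=2.2364 → 2.2364 [wait]  node(7,5) S=153.5371 payoff=0.0000 vs cont=0.0000 → 0.0000 [wait]  node(7,6) S=219.0154 payoff=0.0000 vs cont=0.0000 → 0.0000 [wait]  node(7,7) S=312.4180 payoff=0.0000 vs cont=0.0000 → 0.0000 [wait]  ⇒ S*(7)=52.8968
t_6: node(6,0) S=31.0482 payoff=52.6518 vs cont=52.0646 → 52.6518 [stop]  node(6,1) S=44.2893 payoff=39.4107 vs cont=38.8236 → 39.4107 [stop]  node(6,2) S=63.1771 payoff=20.5229 vs cont=22.0470 → 22.0470 [wait]  node(6,3) S=90.1200 payoff=0.0000 vs cont=7.6787 → 7.6787 [wait]  node(6,4) S=128.5531 payoff=0.0000 vs cont=1.1647 → 1.1647 [wait]  node(6,5) S=183.3766 payoff=0.0000 vs cont=0.0000 → 0.0000 [wait]  node(6,6) S=261.5805 payoff=0.0000 vs cont=0.0000 → 0.0000 [wait]  ⇒ S*(6)=44.2893
t_5: node(5,0) S=37.0824 payoff=46.6176 vs cont=46.0304 → 46.6176 [stop]  node(5,1) S=52.8968 payoff=30.8032 vs cont=30.9357 → 30.9357 [wait]  node(5,2) S=75.4554 payoff=8.2446 vs cont=15.1081 → 15.1081 [wait]  node(5,3) S=107.6346 payoff=0.0000 vs cont=4.5492 → 4.5492 [wait]  node(5,4) S=153.5371 payoff=0.0000 vs cont=0.6066 → 0.6066 [wait]  node(5,5) S=219.0154 payoff=0.0000 vs cont=0.0000 → 0.0000 [wait]  ⇒ S*(5)=37.0824
t_4: node(4,0) S=44.2893 payoff=39.4107 vs cont=38.8861 → 39.4107 [stop]  node(4,1) S=63.1771 payoff=20.5229 vs cont=23.2454 → 23.2454 [wait]  node(4,2) S=90.1200 payoff=0.0000 vs cont=10.0166 → 10.0166 [wait]  node(4,3) S=128.5531 payoff=0.0000 vs cont=2.6557 → 2.6557 [wait]  node(4,4) S=183.3766 payoff=0.0000 vs cont=0.3159 → 0.3159 [wait]  ⇒ S*(4)=44.2893
t_3: node(3,0) S=52.8968 payoff=30.8032 vs cont=31.5016 → 31.5016 [wait]  node(3,1) S=75.4554 payoff=8.2446 vs cont=16.8361 → 16.8361 [wait]  node(3,2) S=107.6346 payoff=0.0000 vs cont=6.4708 → 6.4708 [wait]  node(3,3) S=153.5371 payoff=0.0000 vs cont=1.5323 → 1.5323 [wait]  ⇒ S*(3)=-
t_2: node(2,0) S=63.1771 payoff=20.5229 vs cont=24.3561 → 24.3561 [wait]  node(2,1) S=90.1200 payoff=0.0000 vs cont=11.8239 → 11.8239 [wait]  node(2,2) S=128.5531 payoff=0.0000 vs cont=4.0936 → 4.0936 [wait]  ⇒ S*(2)=-
t_1: node(1,0) S=75.4554 payoff=8.2446 vs cont=18.2679 → 18.2679 [wait]  node(1,1) S=107.6346 payoff=0.0000 vs cont=8.0909 → 8.0909 [wait]  ⇒ S*(1)=-
t_0: node(0,0) S=90.1200 payoff=0.0000 vs cont=13.3345 → 13.3345 [wait]  ⇒ S*(0)=-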